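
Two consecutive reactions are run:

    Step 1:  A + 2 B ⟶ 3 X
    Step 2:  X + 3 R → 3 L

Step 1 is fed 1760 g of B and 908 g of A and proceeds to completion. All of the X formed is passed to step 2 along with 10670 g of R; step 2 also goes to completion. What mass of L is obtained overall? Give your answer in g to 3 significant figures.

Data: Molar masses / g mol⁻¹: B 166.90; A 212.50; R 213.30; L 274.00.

10500 g

Step 1:
n(B) = 1760 / 166.90 = 10.55 mol
n(A) = 908.0 / 212.50 = 4.273 mol
n/ν for B = 10.55/2 = 5.275
n/ν for A = 4.273/1 = 4.273
Smallest n/ν is A → limiting reagent.
n(X) produced = (3/1) × 4.273 = 12.82 mol
Step 2:
n(X) available = 12.82 mol
n(R) = 10670 / 213.30 = 50.02 mol
n/ν for X = 12.82/1 = 12.82
n/ν for R = 50.02/3 = 16.67
Smallest n/ν is X → limiting reagent.
n(L) = (3/1) × 12.82 = 38.46 mol
mass = 38.46 × 274.00 = 10540 g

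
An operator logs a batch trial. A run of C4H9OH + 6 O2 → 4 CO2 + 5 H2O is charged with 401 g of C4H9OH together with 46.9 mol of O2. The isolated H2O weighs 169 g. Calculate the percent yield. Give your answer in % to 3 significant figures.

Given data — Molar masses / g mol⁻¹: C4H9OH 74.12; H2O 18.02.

n(C4H9OH) = 401.0 / 74.12 = 5.410 mol
n(O2) = 46.90 mol
n/ν → C4H9OH: 5.410, O2: 7.817; C4H9OH is limiting.
theoretical n(H2O) = (5/1) × 5.410 = 27.05 mol → 487.4 g
% yield = 169 / 487.4 × 100 = 34.67 %

34.7 %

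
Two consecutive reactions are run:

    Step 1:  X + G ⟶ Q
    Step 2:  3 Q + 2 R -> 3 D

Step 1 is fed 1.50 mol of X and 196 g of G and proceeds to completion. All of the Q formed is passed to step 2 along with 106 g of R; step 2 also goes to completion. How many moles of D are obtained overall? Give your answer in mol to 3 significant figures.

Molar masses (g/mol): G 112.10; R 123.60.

Step 1:
n(X) = 1.500 mol
n(G) = 196.0 / 112.10 = 1.748 mol
n/ν for X = 1.500/1 = 1.500
n/ν for G = 1.748/1 = 1.748
Smallest n/ν is X → limiting reagent.
n(Q) produced = (1/1) × 1.500 = 1.500 mol
Step 2:
n(Q) available = 1.500 mol
n(R) = 106.0 / 123.60 = 0.8576 mol
n/ν for Q = 1.500/3 = 0.5000
n/ν for R = 0.8576/2 = 0.4288
Smallest n/ν is R → limiting reagent.
n(D) = (3/2) × 0.8576 = 1.286 mol

1.29 mol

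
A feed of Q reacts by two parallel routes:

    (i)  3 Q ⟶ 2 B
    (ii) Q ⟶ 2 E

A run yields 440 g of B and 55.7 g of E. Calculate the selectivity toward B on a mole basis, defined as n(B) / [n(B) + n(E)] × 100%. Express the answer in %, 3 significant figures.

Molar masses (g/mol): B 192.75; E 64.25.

72.5 %

n(B) = 440 / 192.75 = 2.283 mol
n(E) = 55.7 / 64.25 = 0.8669 mol
selectivity = 2.283/(2.283+0.8669) × 100 = 72.48 %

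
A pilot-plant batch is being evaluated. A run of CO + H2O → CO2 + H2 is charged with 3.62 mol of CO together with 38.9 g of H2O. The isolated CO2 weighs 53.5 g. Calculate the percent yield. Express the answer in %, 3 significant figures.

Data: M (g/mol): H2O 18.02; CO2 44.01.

n(CO) = 3.620 mol
n(H2O) = 38.90 / 18.02 = 2.159 mol
n/ν for CO = 3.620/1 = 3.620
n/ν for H2O = 2.159/1 = 2.159
Smallest n/ν is H2O → limiting reagent.
theoretical n(CO2) = (1/1) × 2.159 = 2.159 mol → 95.02 g
% yield = 53.5 / 95.02 × 100 = 56.30 %

56.3 %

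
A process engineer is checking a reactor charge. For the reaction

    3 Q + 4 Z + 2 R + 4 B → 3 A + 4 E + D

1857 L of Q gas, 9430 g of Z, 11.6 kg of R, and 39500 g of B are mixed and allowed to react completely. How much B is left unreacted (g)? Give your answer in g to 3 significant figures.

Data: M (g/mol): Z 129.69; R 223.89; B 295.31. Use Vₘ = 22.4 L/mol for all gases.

18000 g

n(Q) = 1857 / 22.4 = 82.90 mol
n(Z) = 9430 / 129.69 = 72.71 mol
n(R) = 11.60×1000 / 223.89 = 51.81 mol
n(B) = 39500 / 295.31 = 133.8 mol
n/ν for Q = 82.90/3 = 27.63
n/ν for Z = 72.71/4 = 18.18
n/ν for R = 51.81/2 = 25.91
n/ν for B = 133.8/4 = 33.45
Smallest n/ν is Z → limiting reagent.
B consumed = (4/4) × 72.71 = 72.71 mol
B remaining = 133.8 − 72.71 = 61.09 mol
mass = 61.09 × 295.31 = 18040 g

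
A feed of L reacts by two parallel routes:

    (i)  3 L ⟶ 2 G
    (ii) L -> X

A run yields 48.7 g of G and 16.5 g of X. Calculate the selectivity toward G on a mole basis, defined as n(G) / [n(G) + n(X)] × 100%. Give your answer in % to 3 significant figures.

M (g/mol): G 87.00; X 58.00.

66.3 %

n(G) = 48.7 / 87.00 = 0.5598 mol
n(X) = 16.5 / 58.00 = 0.2845 mol
selectivity = 0.5598/(0.5598+0.2845) × 100 = 66.30 %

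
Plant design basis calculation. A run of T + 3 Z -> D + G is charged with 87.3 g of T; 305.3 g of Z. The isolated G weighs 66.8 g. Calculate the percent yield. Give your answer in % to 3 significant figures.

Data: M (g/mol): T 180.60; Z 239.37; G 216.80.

n(T) = 87.30 / 180.60 = 0.4834 mol
n(Z) = 305.3 / 239.37 = 1.275 mol
n/ν for T = 0.4834/1 = 0.4834
n/ν for Z = 1.275/3 = 0.4250
Smallest n/ν is Z → limiting reagent.
theoretical n(G) = (1/3) × 1.275 = 0.4250 mol → 92.14 g
% yield = 66.8 / 92.14 × 100 = 72.50 %

72.5 %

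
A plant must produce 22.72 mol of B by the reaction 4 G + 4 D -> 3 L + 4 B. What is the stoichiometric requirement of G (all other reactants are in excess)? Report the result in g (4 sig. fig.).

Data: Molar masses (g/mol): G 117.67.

n(B) = 22.72 mol
n(G) = (4/4) × 22.72 = 22.72 mol
mass = 22.72 × 117.67 = 2673 g

2673 g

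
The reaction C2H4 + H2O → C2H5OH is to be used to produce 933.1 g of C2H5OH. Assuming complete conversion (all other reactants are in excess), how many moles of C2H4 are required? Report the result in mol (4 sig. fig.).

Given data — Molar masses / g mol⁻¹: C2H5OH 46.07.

n(C2H5OH) = 933.1 / 46.07 = 20.25 mol
n(C2H4) = (1/1) × 20.25 = 20.25 mol

20.25 mol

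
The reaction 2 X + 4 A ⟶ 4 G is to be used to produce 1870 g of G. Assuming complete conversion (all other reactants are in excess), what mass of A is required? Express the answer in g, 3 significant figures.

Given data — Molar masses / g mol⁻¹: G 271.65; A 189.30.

1300 g

n(G) = 1870 / 271.65 = 6.884 mol
n(A) = (4/4) × 6.884 = 6.884 mol
mass = 6.884 × 189.30 = 1303 g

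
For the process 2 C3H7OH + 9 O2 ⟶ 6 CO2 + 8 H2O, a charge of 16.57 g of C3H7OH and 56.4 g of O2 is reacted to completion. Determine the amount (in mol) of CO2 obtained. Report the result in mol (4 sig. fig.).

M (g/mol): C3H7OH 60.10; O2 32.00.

0.8271 mol

n(C3H7OH) = 16.57 / 60.10 = 0.2757 mol
n(O2) = 56.40 / 32.00 = 1.763 mol
n/ν for C3H7OH = 0.2757/2 = 0.1379
n/ν for O2 = 1.763/9 = 0.1959
Smallest n/ν is C3H7OH → limiting reagent.
n(CO2) = (6/2) × 0.2757 = 0.8271 mol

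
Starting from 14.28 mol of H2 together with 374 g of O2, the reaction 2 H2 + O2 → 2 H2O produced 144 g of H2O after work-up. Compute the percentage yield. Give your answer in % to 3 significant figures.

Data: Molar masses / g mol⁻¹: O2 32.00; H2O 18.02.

56.0 %

n(H2) = 14.28 mol
n(O2) = 374.0 / 32.00 = 11.69 mol
n/ν for H2 = 14.28/2 = 7.140
n/ν for O2 = 11.69/1 = 11.69
Smallest n/ν is H2 → limiting reagent.
theoretical n(H2O) = (2/2) × 14.28 = 14.28 mol → 257.3 g
% yield = 144 / 257.3 × 100 = 55.97 %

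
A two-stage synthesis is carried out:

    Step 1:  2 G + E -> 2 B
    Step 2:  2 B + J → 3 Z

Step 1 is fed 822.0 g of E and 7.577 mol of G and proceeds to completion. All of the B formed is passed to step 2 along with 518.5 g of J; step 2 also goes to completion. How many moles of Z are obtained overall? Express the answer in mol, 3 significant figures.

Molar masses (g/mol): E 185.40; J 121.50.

Step 1:
n(E) = 822.0 / 185.40 = 4.434 mol
n(G) = 7.577 mol
n/ν for E = 4.434/1 = 4.434
n/ν for G = 7.577/2 = 3.789
Smallest n/ν is G → limiting reagent.
n(B) produced = (2/2) × 7.577 = 7.577 mol
Step 2:
n(B) available = 7.577 mol
n(J) = 518.5 / 121.50 = 4.267 mol
n/ν for B = 7.577/2 = 3.789
n/ν for J = 4.267/1 = 4.267
Smallest n/ν is B → limiting reagent.
n(Z) = (3/2) × 7.577 = 11.37 mol

11.4 mol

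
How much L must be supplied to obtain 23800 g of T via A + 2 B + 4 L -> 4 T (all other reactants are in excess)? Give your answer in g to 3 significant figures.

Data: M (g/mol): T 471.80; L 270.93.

n(T) = 23800 / 471.80 = 50.45 mol
n(L) = (4/4) × 50.45 = 50.45 mol
mass = 50.45 × 270.93 = 13670 g

13700 g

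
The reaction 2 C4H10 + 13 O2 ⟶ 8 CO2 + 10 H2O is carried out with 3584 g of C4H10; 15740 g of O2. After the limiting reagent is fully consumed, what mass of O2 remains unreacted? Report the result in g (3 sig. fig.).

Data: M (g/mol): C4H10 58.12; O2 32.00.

2910 g

n(C4H10) = 3584 / 58.12 = 61.67 mol
n(O2) = 15740 / 32.00 = 491.9 mol
n/ν for C4H10 = 61.67/2 = 30.84
n/ν for O2 = 491.9/13 = 37.84
Smallest n/ν is C4H10 → limiting reagent.
O2 consumed = (13/2) × 61.67 = 400.9 mol
O2 remaining = 491.9 − 400.9 = 91.00 mol
mass = 91.00 × 32.00 = 2912 g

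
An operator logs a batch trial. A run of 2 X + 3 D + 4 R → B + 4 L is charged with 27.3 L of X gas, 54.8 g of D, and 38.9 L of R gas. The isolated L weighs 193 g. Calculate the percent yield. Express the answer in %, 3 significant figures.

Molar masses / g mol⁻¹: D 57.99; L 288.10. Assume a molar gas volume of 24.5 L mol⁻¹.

n(X) = 27.30 / 24.5 = 1.114 mol
n(D) = 54.80 / 57.99 = 0.9450 mol
n(R) = 38.90 / 24.5 = 1.588 mol
n/ν for X = 1.114/2 = 0.5570
n/ν for D = 0.9450/3 = 0.3150
n/ν for R = 1.588/4 = 0.3970
Smallest n/ν is D → limiting reagent.
theoretical n(L) = (4/3) × 0.9450 = 1.260 mol → 363.0 g
% yield = 193 / 363.0 × 100 = 53.17 %

53.2 %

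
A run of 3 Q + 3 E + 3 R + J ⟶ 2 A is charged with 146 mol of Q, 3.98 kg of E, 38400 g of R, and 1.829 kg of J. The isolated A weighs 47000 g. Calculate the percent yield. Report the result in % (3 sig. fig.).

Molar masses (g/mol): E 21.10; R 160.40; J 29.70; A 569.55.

84.8 %

n(Q) = 146.0 mol
n(E) = 3.980×1000 / 21.10 = 188.6 mol
n(R) = 38400 / 160.40 = 239.4 mol
n(J) = 1.829×1000 / 29.70 = 61.58 mol
n/ν for Q = 146.0/3 = 48.67
n/ν for E = 188.6/3 = 62.87
n/ν for R = 239.4/3 = 79.80
n/ν for J = 61.58/1 = 61.58
Smallest n/ν is Q → limiting reagent.
theoretical n(A) = (2/3) × 146.0 = 97.33 mol → 55430 g
% yield = 47000 / 55430 × 100 = 84.79 %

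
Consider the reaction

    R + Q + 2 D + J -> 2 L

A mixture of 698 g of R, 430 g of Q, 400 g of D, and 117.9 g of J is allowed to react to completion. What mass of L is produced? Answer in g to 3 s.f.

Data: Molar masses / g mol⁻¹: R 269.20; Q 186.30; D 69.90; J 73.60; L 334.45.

n(R) = 698.0 / 269.20 = 2.593 mol
n(Q) = 430.0 / 186.30 = 2.308 mol
n(D) = 400.0 / 69.90 = 5.722 mol
n(J) = 117.9 / 73.60 = 1.602 mol
n/ν for R = 2.593/1 = 2.593
n/ν for Q = 2.308/1 = 2.308
n/ν for D = 5.722/2 = 2.861
n/ν for J = 1.602/1 = 1.602
Smallest n/ν is J → limiting reagent.
n(L) = (2/1) × 1.602 = 3.204 mol
mass = 3.204 × 334.45 = 1072 g

1070 g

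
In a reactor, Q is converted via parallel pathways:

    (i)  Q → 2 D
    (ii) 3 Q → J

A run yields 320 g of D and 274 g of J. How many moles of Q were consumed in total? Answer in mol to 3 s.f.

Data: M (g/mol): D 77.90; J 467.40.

n(D) = 320 / 77.90 = 4.108 mol
n(J) = 274 / 467.40 = 0.5862 mol
n(Q) via (i) = (1/2)×4.108 = 2.054 mol
n(Q) via (ii) = (3/1)×0.5862 = 1.759 mol
total n(Q) = 2.054 + 1.759 = 3.813 mol

3.81 mol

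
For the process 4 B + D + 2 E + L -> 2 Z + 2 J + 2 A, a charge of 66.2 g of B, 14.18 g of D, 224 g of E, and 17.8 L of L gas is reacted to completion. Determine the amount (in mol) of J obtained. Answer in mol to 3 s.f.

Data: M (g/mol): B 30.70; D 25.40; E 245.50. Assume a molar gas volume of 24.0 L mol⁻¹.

n(B) = 66.20 / 30.70 = 2.156 mol
n(D) = 14.18 / 25.40 = 0.5583 mol
n(E) = 224.0 / 245.50 = 0.9124 mol
n(L) = 17.80 / 24.0 = 0.7417 mol
n/ν for B = 2.156/4 = 0.5390
n/ν for D = 0.5583/1 = 0.5583
n/ν for E = 0.9124/2 = 0.4562
n/ν for L = 0.7417/1 = 0.7417
Smallest n/ν is E → limiting reagent.
n(J) = (2/2) × 0.9124 = 0.9124 mol

0.912 mol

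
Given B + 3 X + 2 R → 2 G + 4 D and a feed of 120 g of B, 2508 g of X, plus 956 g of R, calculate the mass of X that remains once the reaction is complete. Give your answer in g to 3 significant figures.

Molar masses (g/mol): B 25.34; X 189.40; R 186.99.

n(B) = 120.0 / 25.34 = 4.736 mol
n(X) = 2508 / 189.40 = 13.24 mol
n(R) = 956.0 / 186.99 = 5.113 mol
n/ν for B = 4.736/1 = 4.736
n/ν for X = 13.24/3 = 4.413
n/ν for R = 5.113/2 = 2.557
Smallest n/ν is R → limiting reagent.
X consumed = (3/2) × 5.113 = 7.670 mol
X remaining = 13.24 − 7.670 = 5.570 mol
mass = 5.570 × 189.40 = 1055 g

1060 g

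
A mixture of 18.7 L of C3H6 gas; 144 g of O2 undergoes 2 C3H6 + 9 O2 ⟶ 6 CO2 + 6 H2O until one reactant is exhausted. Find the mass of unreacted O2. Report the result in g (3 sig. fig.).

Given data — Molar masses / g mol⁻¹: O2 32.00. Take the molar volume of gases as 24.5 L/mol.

34.1 g

n(C3H6) = 18.70 / 24.5 = 0.7633 mol
n(O2) = 144.0 / 32.00 = 4.500 mol
n/ν → C3H6: 0.3817, O2: 0.5000; C3H6 is limiting.
O2 consumed = (9/2) × 0.7633 = 3.435 mol
O2 remaining = 4.500 − 3.435 = 1.065 mol
mass = 1.065 × 32.00 = 34.08 g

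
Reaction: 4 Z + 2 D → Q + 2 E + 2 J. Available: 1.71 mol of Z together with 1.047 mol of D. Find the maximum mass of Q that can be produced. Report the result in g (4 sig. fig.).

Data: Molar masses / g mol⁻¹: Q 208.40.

89.09 g

n(Z) = 1.710 mol
n(D) = 1.047 mol
n/ν → Z: 0.4275, D: 0.5235; Z is limiting.
n(Q) = (1/4) × 1.710 = 0.4275 mol
mass = 0.4275 × 208.40 = 89.09 g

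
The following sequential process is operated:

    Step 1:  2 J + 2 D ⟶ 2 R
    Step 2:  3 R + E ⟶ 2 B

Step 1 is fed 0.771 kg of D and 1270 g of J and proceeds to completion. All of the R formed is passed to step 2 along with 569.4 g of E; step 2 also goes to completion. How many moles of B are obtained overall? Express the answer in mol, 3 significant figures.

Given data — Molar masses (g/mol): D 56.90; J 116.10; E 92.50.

Step 1:
n(D) = 0.7710×1000 / 56.90 = 13.55 mol
n(J) = 1270 / 116.10 = 10.94 mol
n/ν → D: 6.775, J: 5.470; J is limiting.
n(R) produced = (2/2) × 10.94 = 10.94 mol
Step 2:
n(R) available = 10.94 mol
n(E) = 569.4 / 92.50 = 6.156 mol
n/ν → R: 3.647, E: 6.156; R is limiting.
n(B) = (2/3) × 10.94 = 7.293 mol

7.29 mol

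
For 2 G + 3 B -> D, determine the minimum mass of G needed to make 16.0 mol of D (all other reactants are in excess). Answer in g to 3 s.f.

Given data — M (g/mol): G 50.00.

n(D) = 16.00 mol
n(G) = (2/1) × 16.00 = 32.00 mol
mass = 32.00 × 50.00 = 1600 g

1600 g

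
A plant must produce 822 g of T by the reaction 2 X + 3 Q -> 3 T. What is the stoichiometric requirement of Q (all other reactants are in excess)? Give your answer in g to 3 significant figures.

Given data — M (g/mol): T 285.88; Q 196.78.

n(T) = 822 / 285.88 = 2.875 mol
n(Q) = (3/3) × 2.875 = 2.875 mol
mass = 2.875 × 196.78 = 565.7 g

566 g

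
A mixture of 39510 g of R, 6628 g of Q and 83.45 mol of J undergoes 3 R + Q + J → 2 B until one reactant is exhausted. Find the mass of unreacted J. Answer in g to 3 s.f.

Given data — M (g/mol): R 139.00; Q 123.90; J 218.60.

6550 g

n(R) = 39510 / 139.00 = 284.2 mol
n(Q) = 6628 / 123.90 = 53.49 mol
n(J) = 83.45 mol
n/ν for R = 284.2/3 = 94.73
n/ν for Q = 53.49/1 = 53.49
n/ν for J = 83.45/1 = 83.45
Smallest n/ν is Q → limiting reagent.
J consumed = (1/1) × 53.49 = 53.49 mol
J remaining = 83.45 − 53.49 = 29.96 mol
mass = 29.96 × 218.60 = 6549 g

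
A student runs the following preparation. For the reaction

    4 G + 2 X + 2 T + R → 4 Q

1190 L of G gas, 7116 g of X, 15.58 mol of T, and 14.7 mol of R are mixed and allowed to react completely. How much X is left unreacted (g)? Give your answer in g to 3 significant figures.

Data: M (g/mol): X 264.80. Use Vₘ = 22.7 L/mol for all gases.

n(G) = 1190 / 22.7 = 52.42 mol
n(X) = 7116 / 264.80 = 26.87 mol
n(T) = 15.58 mol
n(R) = 14.70 mol
n/ν for G = 52.42/4 = 13.11
n/ν for X = 26.87/2 = 13.44
n/ν for T = 15.58/2 = 7.790
n/ν for R = 14.70/1 = 14.70
Smallest n/ν is T → limiting reagent.
X consumed = (2/2) × 15.58 = 15.58 mol
X remaining = 26.87 − 15.58 = 11.29 mol
mass = 11.29 × 264.80 = 2990 g

2990 g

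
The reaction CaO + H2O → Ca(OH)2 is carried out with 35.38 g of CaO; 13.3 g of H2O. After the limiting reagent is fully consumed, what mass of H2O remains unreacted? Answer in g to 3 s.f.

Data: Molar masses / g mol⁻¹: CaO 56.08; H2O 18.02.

1.93 g

n(CaO) = 35.38 / 56.08 = 0.6309 mol
n(H2O) = 13.30 / 18.02 = 0.7381 mol
n/ν for CaO = 0.6309/1 = 0.6309
n/ν for H2O = 0.7381/1 = 0.7381
Smallest n/ν is CaO → limiting reagent.
H2O consumed = (1/1) × 0.6309 = 0.6309 mol
H2O remaining = 0.7381 − 0.6309 = 0.1072 mol
mass = 0.1072 × 18.02 = 1.932 g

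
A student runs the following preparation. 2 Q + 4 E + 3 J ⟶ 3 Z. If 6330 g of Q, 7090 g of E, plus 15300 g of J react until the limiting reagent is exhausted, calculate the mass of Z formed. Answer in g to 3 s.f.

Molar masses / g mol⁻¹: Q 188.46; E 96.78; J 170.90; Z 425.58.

n(Q) = 6330 / 188.46 = 33.59 mol
n(E) = 7090 / 96.78 = 73.26 mol
n(J) = 15300 / 170.90 = 89.53 mol
n/ν for Q = 33.59/2 = 16.80
n/ν for E = 73.26/4 = 18.32
n/ν for J = 89.53/3 = 29.84
Smallest n/ν is Q → limiting reagent.
n(Z) = (3/2) × 33.59 = 50.39 mol
mass = 50.39 × 425.58 = 21440 g

21400 g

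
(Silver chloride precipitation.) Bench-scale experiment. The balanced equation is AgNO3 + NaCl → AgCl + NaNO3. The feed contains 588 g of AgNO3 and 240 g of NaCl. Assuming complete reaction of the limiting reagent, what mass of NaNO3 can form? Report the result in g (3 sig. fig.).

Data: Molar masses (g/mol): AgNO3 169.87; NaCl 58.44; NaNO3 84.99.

n(AgNO3) = 588.0 / 169.87 = 3.461 mol
n(NaCl) = 240.0 / 58.44 = 4.107 mol
n/ν → AgNO3: 3.461, NaCl: 4.107; AgNO3 is limiting.
n(NaNO3) = (1/1) × 3.461 = 3.461 mol
mass = 3.461 × 84.99 = 294.2 g

294 g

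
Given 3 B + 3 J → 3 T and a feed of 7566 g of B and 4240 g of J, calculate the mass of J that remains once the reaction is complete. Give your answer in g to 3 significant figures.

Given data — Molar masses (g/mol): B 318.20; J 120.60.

n(B) = 7566 / 318.20 = 23.78 mol
n(J) = 4240 / 120.60 = 35.16 mol
n/ν for B = 23.78/3 = 7.927
n/ν for J = 35.16/3 = 11.72
Smallest n/ν is B → limiting reagent.
J consumed = (3/3) × 23.78 = 23.78 mol
J remaining = 35.16 − 23.78 = 11.38 mol
mass = 11.38 × 120.60 = 1372 g

1370 g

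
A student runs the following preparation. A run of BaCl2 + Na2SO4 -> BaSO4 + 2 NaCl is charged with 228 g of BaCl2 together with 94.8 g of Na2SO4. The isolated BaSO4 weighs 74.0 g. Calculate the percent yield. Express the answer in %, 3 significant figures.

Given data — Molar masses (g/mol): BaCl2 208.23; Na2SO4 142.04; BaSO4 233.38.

n(BaCl2) = 228.0 / 208.23 = 1.095 mol
n(Na2SO4) = 94.80 / 142.04 = 0.6674 mol
n/ν → BaCl2: 1.095, Na2SO4: 0.6674; Na2SO4 is limiting.
theoretical n(BaSO4) = (1/1) × 0.6674 = 0.6674 mol → 155.8 g
% yield = 74.0 / 155.8 × 100 = 47.50 %

47.5 %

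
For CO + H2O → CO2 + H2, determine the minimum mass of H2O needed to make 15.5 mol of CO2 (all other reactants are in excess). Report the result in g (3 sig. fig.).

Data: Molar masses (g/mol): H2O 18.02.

279 g

n(CO2) = 15.50 mol
n(H2O) = (1/1) × 15.50 = 15.50 mol
mass = 15.50 × 18.02 = 279.3 g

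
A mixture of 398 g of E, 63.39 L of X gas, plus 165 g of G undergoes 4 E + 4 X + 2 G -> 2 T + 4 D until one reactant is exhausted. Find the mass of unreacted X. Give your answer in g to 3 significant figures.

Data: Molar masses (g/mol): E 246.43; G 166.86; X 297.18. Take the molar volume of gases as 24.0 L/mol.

305 g

n(E) = 398.0 / 246.43 = 1.615 mol
n(X) = 63.39 / 24.0 = 2.641 mol
n(G) = 165.0 / 166.86 = 0.9889 mol
n/ν for E = 1.615/4 = 0.4038
n/ν for X = 2.641/4 = 0.6603
n/ν for G = 0.9889/2 = 0.4945
Smallest n/ν is E → limiting reagent.
X consumed = (4/4) × 1.615 = 1.615 mol
X remaining = 2.641 − 1.615 = 1.026 mol
mass = 1.026 × 297.18 = 304.9 g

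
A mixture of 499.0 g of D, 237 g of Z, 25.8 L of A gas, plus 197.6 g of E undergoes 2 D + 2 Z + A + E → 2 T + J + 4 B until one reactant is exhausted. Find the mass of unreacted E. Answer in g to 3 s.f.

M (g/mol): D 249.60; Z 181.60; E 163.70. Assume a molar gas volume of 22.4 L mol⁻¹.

n(D) = 499.0 / 249.60 = 1.999 mol
n(Z) = 237.0 / 181.60 = 1.305 mol
n(A) = 25.80 / 22.4 = 1.152 mol
n(E) = 197.6 / 163.70 = 1.207 mol
n/ν → D: 0.9995, Z: 0.6525, A: 1.152, E: 1.207; Z is limiting.
E consumed = (1/2) × 1.305 = 0.6525 mol
E remaining = 1.207 − 0.6525 = 0.5545 mol
mass = 0.5545 × 163.70 = 90.77 g

90.8 g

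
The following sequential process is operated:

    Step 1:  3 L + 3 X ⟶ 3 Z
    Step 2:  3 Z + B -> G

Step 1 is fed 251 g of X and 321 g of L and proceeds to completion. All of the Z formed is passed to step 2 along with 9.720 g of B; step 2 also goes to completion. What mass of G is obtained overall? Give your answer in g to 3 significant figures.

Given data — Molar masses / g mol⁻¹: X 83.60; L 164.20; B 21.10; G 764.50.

Step 1:
n(X) = 251.0 / 83.60 = 3.002 mol
n(L) = 321.0 / 164.20 = 1.955 mol
n/ν → X: 1.001, L: 0.6517; L is limiting.
n(Z) produced = (3/3) × 1.955 = 1.955 mol
Step 2:
n(Z) available = 1.955 mol
n(B) = 9.720 / 21.10 = 0.4607 mol
n/ν → Z: 0.6517, B: 0.4607; B is limiting.
n(G) = (1/1) × 0.4607 = 0.4607 mol
mass = 0.4607 × 764.50 = 352.2 g

352 g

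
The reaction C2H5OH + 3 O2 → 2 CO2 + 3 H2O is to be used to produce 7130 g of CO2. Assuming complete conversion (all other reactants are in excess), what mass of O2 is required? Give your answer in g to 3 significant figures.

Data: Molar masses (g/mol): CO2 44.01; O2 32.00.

7780 g

n(CO2) = 7130 / 44.01 = 162.0 mol
n(O2) = (3/2) × 162.0 = 243.0 mol
mass = 243.0 × 32.00 = 7776 g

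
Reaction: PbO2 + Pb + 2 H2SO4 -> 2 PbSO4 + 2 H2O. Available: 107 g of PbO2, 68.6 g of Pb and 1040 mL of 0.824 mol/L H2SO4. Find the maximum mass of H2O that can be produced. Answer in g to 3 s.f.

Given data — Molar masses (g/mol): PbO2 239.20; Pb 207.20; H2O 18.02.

11.9 g

n(PbO2) = 107.0 / 239.20 = 0.4473 mol
n(Pb) = 68.60 / 207.20 = 0.3311 mol
n(H2SO4) = 0.824 × 1040/1000 = 0.8570 mol
n/ν → PbO2: 0.4473, Pb: 0.3311, H2SO4: 0.4285; Pb is limiting.
n(H2O) = (2/1) × 0.3311 = 0.6622 mol
mass = 0.6622 × 18.02 = 11.93 g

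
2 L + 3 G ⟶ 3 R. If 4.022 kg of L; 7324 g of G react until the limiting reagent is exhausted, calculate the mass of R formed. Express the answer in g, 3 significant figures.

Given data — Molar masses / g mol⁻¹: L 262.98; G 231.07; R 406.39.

9320 g

n(L) = 4.022×1000 / 262.98 = 15.29 mol
n(G) = 7324 / 231.07 = 31.70 mol
n/ν for L = 15.29/2 = 7.645
n/ν for G = 31.70/3 = 10.57
Smallest n/ν is L → limiting reagent.
n(R) = (3/2) × 15.29 = 22.94 mol
mass = 22.94 × 406.39 = 9323 g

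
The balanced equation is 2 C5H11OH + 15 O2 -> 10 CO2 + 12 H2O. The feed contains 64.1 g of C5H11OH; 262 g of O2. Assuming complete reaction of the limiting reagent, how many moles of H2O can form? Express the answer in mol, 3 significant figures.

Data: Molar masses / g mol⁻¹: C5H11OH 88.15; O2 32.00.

n(C5H11OH) = 64.10 / 88.15 = 0.7272 mol
n(O2) = 262.0 / 32.00 = 8.188 mol
n/ν for C5H11OH = 0.7272/2 = 0.3636
n/ν for O2 = 8.188/15 = 0.5459
Smallest n/ν is C5H11OH → limiting reagent.
n(H2O) = (12/2) × 0.7272 = 4.363 mol

4.36 mol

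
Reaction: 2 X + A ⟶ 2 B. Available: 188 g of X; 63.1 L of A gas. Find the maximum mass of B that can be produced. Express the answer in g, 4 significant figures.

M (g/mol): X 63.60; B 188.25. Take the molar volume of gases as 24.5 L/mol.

n(X) = 188.0 / 63.60 = 2.956 mol
n(A) = 63.10 / 24.5 = 2.576 mol
n/ν for X = 2.956/2 = 1.478
n/ν for A = 2.576/1 = 2.576
Smallest n/ν is X → limiting reagent.
n(B) = (2/2) × 2.956 = 2.956 mol
mass = 2.956 × 188.25 = 556.5 g

556.5 g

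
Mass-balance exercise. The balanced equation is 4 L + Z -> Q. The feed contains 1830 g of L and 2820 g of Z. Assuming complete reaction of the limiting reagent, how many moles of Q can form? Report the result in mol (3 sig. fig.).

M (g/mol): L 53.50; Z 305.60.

n(L) = 1830 / 53.50 = 34.21 mol
n(Z) = 2820 / 305.60 = 9.228 mol
n/ν for L = 34.21/4 = 8.553
n/ν for Z = 9.228/1 = 9.228
Smallest n/ν is L → limiting reagent.
n(Q) = (1/4) × 34.21 = 8.553 mol

8.55 mol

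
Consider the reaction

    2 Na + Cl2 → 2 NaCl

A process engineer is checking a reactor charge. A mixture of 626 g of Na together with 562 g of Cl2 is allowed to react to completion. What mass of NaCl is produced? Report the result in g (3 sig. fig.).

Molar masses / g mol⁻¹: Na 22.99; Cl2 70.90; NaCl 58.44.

926 g

n(Na) = 626.0 / 22.99 = 27.23 mol
n(Cl2) = 562.0 / 70.90 = 7.927 mol
n/ν → Na: 13.62, Cl2: 7.927; Cl2 is limiting.
n(NaCl) = (2/1) × 7.927 = 15.85 mol
mass = 15.85 × 58.44 = 926.3 g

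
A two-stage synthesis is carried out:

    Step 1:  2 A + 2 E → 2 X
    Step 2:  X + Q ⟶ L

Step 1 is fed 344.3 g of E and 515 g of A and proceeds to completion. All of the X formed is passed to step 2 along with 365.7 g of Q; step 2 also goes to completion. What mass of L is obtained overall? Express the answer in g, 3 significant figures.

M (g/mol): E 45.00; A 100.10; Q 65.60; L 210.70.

1080 g

Step 1:
n(E) = 344.3 / 45.00 = 7.651 mol
n(A) = 515.0 / 100.10 = 5.145 mol
n/ν for E = 7.651/2 = 3.826
n/ν for A = 5.145/2 = 2.573
Smallest n/ν is A → limiting reagent.
n(X) produced = (2/2) × 5.145 = 5.145 mol
Step 2:
n(X) available = 5.145 mol
n(Q) = 365.7 / 65.60 = 5.575 mol
n/ν for X = 5.145/1 = 5.145
n/ν for Q = 5.575/1 = 5.575
Smallest n/ν is X → limiting reagent.
n(L) = (1/1) × 5.145 = 5.145 mol
mass = 5.145 × 210.70 = 1084 g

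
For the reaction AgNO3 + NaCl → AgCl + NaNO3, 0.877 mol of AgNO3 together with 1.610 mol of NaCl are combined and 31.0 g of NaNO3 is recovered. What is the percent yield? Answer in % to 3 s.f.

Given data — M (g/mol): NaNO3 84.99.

41.6 %

n(AgNO3) = 0.8770 mol
n(NaCl) = 1.610 mol
n/ν for AgNO3 = 0.8770/1 = 0.8770
n/ν for NaCl = 1.610/1 = 1.610
Smallest n/ν is AgNO3 → limiting reagent.
theoretical n(NaNO3) = (1/1) × 0.8770 = 0.8770 mol → 74.54 g
% yield = 31.0 / 74.54 × 100 = 41.59 %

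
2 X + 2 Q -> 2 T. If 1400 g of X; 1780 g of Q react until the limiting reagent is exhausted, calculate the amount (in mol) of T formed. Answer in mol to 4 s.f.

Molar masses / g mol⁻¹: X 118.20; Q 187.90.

n(X) = 1400 / 118.20 = 11.84 mol
n(Q) = 1780 / 187.90 = 9.473 mol
n/ν for X = 11.84/2 = 5.920
n/ν for Q = 9.473/2 = 4.737
Smallest n/ν is Q → limiting reagent.
n(T) = (2/2) × 9.473 = 9.473 mol

9.473 mol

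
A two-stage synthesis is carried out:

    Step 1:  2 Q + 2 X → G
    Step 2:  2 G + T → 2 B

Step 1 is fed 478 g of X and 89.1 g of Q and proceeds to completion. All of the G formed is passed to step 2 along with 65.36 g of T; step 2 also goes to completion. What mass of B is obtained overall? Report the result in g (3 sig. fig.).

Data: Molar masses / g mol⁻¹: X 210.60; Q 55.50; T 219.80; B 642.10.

382 g

Step 1:
n(X) = 478.0 / 210.60 = 2.270 mol
n(Q) = 89.10 / 55.50 = 1.605 mol
n/ν for X = 2.270/2 = 1.135
n/ν for Q = 1.605/2 = 0.8025
Smallest n/ν is Q → limiting reagent.
n(G) produced = (1/2) × 1.605 = 0.8025 mol
Step 2:
n(G) available = 0.8025 mol
n(T) = 65.36 / 219.80 = 0.2974 mol
n/ν for G = 0.8025/2 = 0.4013
n/ν for T = 0.2974/1 = 0.2974
Smallest n/ν is T → limiting reagent.
n(B) = (2/1) × 0.2974 = 0.5948 mol
mass = 0.5948 × 642.10 = 381.9 g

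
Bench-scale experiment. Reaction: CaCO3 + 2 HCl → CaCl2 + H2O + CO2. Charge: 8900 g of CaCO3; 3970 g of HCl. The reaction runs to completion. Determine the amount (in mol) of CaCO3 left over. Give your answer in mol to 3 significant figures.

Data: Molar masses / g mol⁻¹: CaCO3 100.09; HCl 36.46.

n(CaCO3) = 8900 / 100.09 = 88.92 mol
n(HCl) = 3970 / 36.46 = 108.9 mol
n/ν → CaCO3: 88.92, HCl: 54.45; HCl is limiting.
CaCO3 consumed = (1/2) × 108.9 = 54.45 mol
CaCO3 remaining = 88.92 − 54.45 = 34.47 mol

34.5 mol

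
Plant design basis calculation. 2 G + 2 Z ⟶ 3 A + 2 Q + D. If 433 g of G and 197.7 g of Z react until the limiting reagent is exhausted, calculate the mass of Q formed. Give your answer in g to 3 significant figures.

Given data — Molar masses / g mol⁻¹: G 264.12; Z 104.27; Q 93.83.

n(G) = 433.0 / 264.12 = 1.639 mol
n(Z) = 197.7 / 104.27 = 1.896 mol
n/ν for G = 1.639/2 = 0.8195
n/ν for Z = 1.896/2 = 0.9480
Smallest n/ν is G → limiting reagent.
n(Q) = (2/2) × 1.639 = 1.639 mol
mass = 1.639 × 93.83 = 153.8 g

154 g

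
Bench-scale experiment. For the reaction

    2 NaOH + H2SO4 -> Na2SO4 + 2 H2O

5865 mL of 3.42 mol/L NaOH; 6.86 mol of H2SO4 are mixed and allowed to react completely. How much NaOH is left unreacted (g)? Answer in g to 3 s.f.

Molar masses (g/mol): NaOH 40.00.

254 g

n(NaOH) = 3.42 × 5865/1000 = 20.06 mol
n(H2SO4) = 6.860 mol
n/ν → NaOH: 10.03, H2SO4: 6.860; H2SO4 is limiting.
NaOH consumed = (2/1) × 6.860 = 13.72 mol
NaOH remaining = 20.06 − 13.72 = 6.340 mol
mass = 6.340 × 40.00 = 253.6 g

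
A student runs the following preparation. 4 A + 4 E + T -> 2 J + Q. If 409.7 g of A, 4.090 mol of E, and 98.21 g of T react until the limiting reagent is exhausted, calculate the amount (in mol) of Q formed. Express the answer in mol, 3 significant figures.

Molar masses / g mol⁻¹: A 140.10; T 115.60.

n(A) = 409.7 / 140.10 = 2.924 mol
n(E) = 4.090 mol
n(T) = 98.21 / 115.60 = 0.8496 mol
n/ν for A = 2.924/4 = 0.7310
n/ν for E = 4.090/4 = 1.023
n/ν for T = 0.8496/1 = 0.8496
Smallest n/ν is A → limiting reagent.
n(Q) = (1/4) × 2.924 = 0.7310 mol

0.731 mol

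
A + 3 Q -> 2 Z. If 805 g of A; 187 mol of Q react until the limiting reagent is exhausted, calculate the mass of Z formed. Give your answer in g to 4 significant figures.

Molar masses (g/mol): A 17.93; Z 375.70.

33740 g

n(A) = 805.0 / 17.93 = 44.90 mol
n(Q) = 187.0 mol
n/ν → A: 44.90, Q: 62.33; A is limiting.
n(Z) = (2/1) × 44.90 = 89.80 mol
mass = 89.80 × 375.70 = 33740 g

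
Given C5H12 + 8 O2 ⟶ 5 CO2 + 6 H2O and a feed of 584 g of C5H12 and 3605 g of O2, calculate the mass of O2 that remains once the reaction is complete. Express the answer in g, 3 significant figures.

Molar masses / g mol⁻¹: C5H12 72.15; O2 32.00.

1530 g

n(C5H12) = 584.0 / 72.15 = 8.094 mol
n(O2) = 3605 / 32.00 = 112.7 mol
n/ν → C5H12: 8.094, O2: 14.09; C5H12 is limiting.
O2 consumed = (8/1) × 8.094 = 64.75 mol
O2 remaining = 112.7 − 64.75 = 47.95 mol
mass = 47.95 × 32.00 = 1534 g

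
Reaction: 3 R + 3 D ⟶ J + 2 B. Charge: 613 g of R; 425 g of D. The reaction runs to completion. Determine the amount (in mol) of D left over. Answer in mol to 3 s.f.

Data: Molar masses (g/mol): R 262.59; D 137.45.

0.758 mol

n(R) = 613.0 / 262.59 = 2.334 mol
n(D) = 425.0 / 137.45 = 3.092 mol
n/ν for R = 2.334/3 = 0.7780
n/ν for D = 3.092/3 = 1.031
Smallest n/ν is R → limiting reagent.
D consumed = (3/3) × 2.334 = 2.334 mol
D remaining = 3.092 − 2.334 = 0.7580 mol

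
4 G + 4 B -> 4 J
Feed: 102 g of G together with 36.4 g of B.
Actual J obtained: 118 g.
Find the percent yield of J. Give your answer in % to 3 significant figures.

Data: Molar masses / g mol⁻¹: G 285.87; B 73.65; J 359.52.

n(G) = 102.0 / 285.87 = 0.3568 mol
n(B) = 36.40 / 73.65 = 0.4942 mol
n/ν for G = 0.3568/4 = 0.08920
n/ν for B = 0.4942/4 = 0.1236
Smallest n/ν is G → limiting reagent.
theoretical n(J) = (4/4) × 0.3568 = 0.3568 mol → 128.3 g
% yield = 118 / 128.3 × 100 = 91.97 %

92.0 %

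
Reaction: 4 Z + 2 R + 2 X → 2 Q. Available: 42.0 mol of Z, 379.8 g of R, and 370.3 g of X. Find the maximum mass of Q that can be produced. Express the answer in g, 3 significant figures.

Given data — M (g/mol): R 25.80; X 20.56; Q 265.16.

n(Z) = 42.00 mol
n(R) = 379.8 / 25.80 = 14.72 mol
n(X) = 370.3 / 20.56 = 18.01 mol
n/ν for Z = 42.00/4 = 10.50
n/ν for R = 14.72/2 = 7.360
n/ν for X = 18.01/2 = 9.005
Smallest n/ν is R → limiting reagent.
n(Q) = (2/2) × 14.72 = 14.72 mol
mass = 14.72 × 265.16 = 3903 g

3900 g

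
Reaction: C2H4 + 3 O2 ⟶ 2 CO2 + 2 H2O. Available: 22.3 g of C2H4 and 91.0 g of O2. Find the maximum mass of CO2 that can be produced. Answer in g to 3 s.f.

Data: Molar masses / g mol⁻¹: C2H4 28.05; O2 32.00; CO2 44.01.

n(C2H4) = 22.30 / 28.05 = 0.7950 mol
n(O2) = 91.00 / 32.00 = 2.844 mol
n/ν for C2H4 = 0.7950/1 = 0.7950
n/ν for O2 = 2.844/3 = 0.9480
Smallest n/ν is C2H4 → limiting reagent.
n(CO2) = (2/1) × 0.7950 = 1.590 mol
mass = 1.590 × 44.01 = 69.98 g

70.0 g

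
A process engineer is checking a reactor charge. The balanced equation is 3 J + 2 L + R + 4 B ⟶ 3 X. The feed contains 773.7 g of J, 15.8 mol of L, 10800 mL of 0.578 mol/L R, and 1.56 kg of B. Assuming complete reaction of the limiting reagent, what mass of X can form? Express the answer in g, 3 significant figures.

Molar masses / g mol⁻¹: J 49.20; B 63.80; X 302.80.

n(J) = 773.7 / 49.20 = 15.73 mol
n(L) = 15.80 mol
n(R) = 0.578 × 10800/1000 = 6.242 mol
n(B) = 1.560×1000 / 63.80 = 24.45 mol
n/ν for J = 15.73/3 = 5.243
n/ν for L = 15.80/2 = 7.900
n/ν for R = 6.242/1 = 6.242
n/ν for B = 24.45/4 = 6.113
Smallest n/ν is J → limiting reagent.
n(X) = (3/3) × 15.73 = 15.73 mol
mass = 15.73 × 302.80 = 4763 g

4760 g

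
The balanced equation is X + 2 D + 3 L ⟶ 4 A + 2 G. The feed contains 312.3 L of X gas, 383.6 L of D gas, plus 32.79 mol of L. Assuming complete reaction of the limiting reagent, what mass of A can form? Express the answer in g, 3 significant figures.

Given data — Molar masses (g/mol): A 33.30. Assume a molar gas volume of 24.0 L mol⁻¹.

1060 g

n(X) = 312.3 / 24.0 = 13.01 mol
n(D) = 383.6 / 24.0 = 15.98 mol
n(L) = 32.79 mol
n/ν → X: 13.01, D: 7.990, L: 10.93; D is limiting.
n(A) = (4/2) × 15.98 = 31.96 mol
mass = 31.96 × 33.30 = 1064 g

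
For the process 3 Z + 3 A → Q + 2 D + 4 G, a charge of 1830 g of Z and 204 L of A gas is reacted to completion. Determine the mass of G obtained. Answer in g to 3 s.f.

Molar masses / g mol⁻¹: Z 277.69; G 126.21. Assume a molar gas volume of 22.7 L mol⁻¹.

1110 g

n(Z) = 1830 / 277.69 = 6.590 mol
n(A) = 204.0 / 22.7 = 8.987 mol
n/ν → Z: 2.197, A: 2.996; Z is limiting.
n(G) = (4/3) × 6.590 = 8.787 mol
mass = 8.787 × 126.21 = 1109 g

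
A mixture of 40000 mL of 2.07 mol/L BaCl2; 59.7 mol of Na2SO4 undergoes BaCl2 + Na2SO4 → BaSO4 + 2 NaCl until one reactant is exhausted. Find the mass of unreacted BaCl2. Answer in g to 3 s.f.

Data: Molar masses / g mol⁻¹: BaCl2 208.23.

n(BaCl2) = 2.07 × 40000/1000 = 82.80 mol
n(Na2SO4) = 59.70 mol
n/ν → BaCl2: 82.80, Na2SO4: 59.70; Na2SO4 is limiting.
BaCl2 consumed = (1/1) × 59.70 = 59.70 mol
BaCl2 remaining = 82.80 − 59.70 = 23.10 mol
mass = 23.10 × 208.23 = 4810 g

4810 g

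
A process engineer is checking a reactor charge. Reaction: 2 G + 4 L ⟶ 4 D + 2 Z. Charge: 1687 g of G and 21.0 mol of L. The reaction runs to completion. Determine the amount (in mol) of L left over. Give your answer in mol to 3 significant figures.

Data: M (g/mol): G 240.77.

n(G) = 1687 / 240.77 = 7.007 mol
n(L) = 21.00 mol
n/ν for G = 7.007/2 = 3.504
n/ν for L = 21.00/4 = 5.250
Smallest n/ν is G → limiting reagent.
L consumed = (4/2) × 7.007 = 14.01 mol
L remaining = 21.00 − 14.01 = 6.990 mol

6.99 mol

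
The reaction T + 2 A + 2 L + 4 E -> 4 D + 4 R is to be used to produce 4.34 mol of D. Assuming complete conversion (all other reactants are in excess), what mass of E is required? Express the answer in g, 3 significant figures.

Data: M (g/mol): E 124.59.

541 g

n(D) = 4.340 mol
n(E) = (4/4) × 4.340 = 4.340 mol
mass = 4.340 × 124.59 = 540.7 g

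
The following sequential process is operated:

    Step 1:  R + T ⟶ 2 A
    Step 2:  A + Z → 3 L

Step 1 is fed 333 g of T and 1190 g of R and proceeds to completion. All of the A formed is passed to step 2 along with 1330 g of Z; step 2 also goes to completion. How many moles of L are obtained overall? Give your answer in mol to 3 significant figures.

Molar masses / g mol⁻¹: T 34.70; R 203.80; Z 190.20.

21.0 mol

Step 1:
n(T) = 333.0 / 34.70 = 9.597 mol
n(R) = 1190 / 203.80 = 5.839 mol
n/ν → T: 9.597, R: 5.839; R is limiting.
n(A) produced = (2/1) × 5.839 = 11.68 mol
Step 2:
n(A) available = 11.68 mol
n(Z) = 1330 / 190.20 = 6.993 mol
n/ν → A: 11.68, Z: 6.993; Z is limiting.
n(L) = (3/1) × 6.993 = 20.98 mol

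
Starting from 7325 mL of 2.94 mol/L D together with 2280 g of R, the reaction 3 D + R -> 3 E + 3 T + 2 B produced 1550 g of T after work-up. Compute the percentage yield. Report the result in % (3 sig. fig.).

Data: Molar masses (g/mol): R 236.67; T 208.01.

n(D) = 2.94 × 7325/1000 = 21.54 mol
n(R) = 2280 / 236.67 = 9.634 mol
n/ν for D = 21.54/3 = 7.180
n/ν for R = 9.634/1 = 9.634
Smallest n/ν is D → limiting reagent.
theoretical n(T) = (3/3) × 21.54 = 21.54 mol → 4481 g
% yield = 1550 / 4481 × 100 = 34.59 %

34.6 %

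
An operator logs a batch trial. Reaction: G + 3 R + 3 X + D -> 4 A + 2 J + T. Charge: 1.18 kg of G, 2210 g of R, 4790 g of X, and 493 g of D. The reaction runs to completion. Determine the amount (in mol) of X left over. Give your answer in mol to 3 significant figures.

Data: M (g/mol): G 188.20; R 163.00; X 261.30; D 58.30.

4.77 mol

n(G) = 1.180×1000 / 188.20 = 6.270 mol
n(R) = 2210 / 163.00 = 13.56 mol
n(X) = 4790 / 261.30 = 18.33 mol
n(D) = 493.0 / 58.30 = 8.456 mol
n/ν → G: 6.270, R: 4.520, X: 6.110, D: 8.456; R is limiting.
X consumed = (3/3) × 13.56 = 13.56 mol
X remaining = 18.33 − 13.56 = 4.770 mol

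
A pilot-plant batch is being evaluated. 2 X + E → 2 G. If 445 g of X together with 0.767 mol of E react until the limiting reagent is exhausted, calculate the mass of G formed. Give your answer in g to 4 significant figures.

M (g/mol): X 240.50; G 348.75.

535.0 g

n(X) = 445.0 / 240.50 = 1.850 mol
n(E) = 0.7670 mol
n/ν for X = 1.850/2 = 0.9250
n/ν for E = 0.7670/1 = 0.7670
Smallest n/ν is E → limiting reagent.
n(G) = (2/1) × 0.7670 = 1.534 mol
mass = 1.534 × 348.75 = 535.0 g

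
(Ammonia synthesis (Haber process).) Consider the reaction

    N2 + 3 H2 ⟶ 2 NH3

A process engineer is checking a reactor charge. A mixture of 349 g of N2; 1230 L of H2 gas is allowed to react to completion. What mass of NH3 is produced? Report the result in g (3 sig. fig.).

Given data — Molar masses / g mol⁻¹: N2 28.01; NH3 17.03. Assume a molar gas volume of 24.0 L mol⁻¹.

424 g

n(N2) = 349.0 / 28.01 = 12.46 mol
n(H2) = 1230 / 24.0 = 51.25 mol
n/ν for N2 = 12.46/1 = 12.46
n/ν for H2 = 51.25/3 = 17.08
Smallest n/ν is N2 → limiting reagent.
n(NH3) = (2/1) × 12.46 = 24.92 mol
mass = 24.92 × 17.03 = 424.4 g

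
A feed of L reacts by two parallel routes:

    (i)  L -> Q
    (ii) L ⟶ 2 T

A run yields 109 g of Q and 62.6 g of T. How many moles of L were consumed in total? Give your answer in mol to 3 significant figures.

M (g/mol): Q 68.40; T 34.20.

n(Q) = 109 / 68.40 = 1.594 mol
n(T) = 62.6 / 34.20 = 1.830 mol
n(L) via (i) = (1/1)×1.594 = 1.594 mol
n(L) via (ii) = (1/2)×1.830 = 0.9150 mol
total n(L) = 1.594 + 0.9150 = 2.509 mol

2.51 mol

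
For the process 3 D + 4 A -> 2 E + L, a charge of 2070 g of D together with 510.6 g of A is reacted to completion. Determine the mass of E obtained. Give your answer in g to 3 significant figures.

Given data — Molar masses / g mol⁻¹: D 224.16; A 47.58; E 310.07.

n(D) = 2070 / 224.16 = 9.234 mol
n(A) = 510.6 / 47.58 = 10.73 mol
n/ν → D: 3.078, A: 2.683; A is limiting.
n(E) = (2/4) × 10.73 = 5.365 mol
mass = 5.365 × 310.07 = 1664 g

1660 g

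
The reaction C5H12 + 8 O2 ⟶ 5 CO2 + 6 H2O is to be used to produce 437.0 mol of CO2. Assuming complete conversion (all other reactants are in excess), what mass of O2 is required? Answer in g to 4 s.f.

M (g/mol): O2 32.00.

n(CO2) = 437.0 mol
n(O2) = (8/5) × 437.0 = 699.2 mol
mass = 699.2 × 32.00 = 22370 g

22370 g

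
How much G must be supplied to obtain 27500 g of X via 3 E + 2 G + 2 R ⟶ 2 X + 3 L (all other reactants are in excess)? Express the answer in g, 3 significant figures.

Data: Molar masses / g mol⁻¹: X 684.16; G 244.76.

n(X) = 27500 / 684.16 = 40.20 mol
n(G) = (2/2) × 40.20 = 40.20 mol
mass = 40.20 × 244.76 = 9839 g

9840 g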